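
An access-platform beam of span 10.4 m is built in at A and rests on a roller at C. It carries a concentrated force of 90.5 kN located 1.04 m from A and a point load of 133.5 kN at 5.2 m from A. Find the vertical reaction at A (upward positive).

R_A = 181 kN

Take the reaction at C as the redundant and release it; the primary structure is a cantilever fixed at A.
Deflection at C on the released cantilever, summing each load's contribution:
  point load 90.5 at a = 1.04: Pa²(3L − a)/(6EI) = 492/EI
  point load 133.5 at a = 5.2: Pa²(3L − a)/(6EI) = 15643/EI
  δ_0 = 16135/EI
Flexibility coefficient — unit upward force at C: δ_{CC} = L³/(3EI) = 375/EI.
The prop prevents deflection at C: R_C = δ_0/δ_{CC} = 16135/375 = 43.03 kN.
Vertical equilibrium: R_A = ΣP − R_C = 224 − 43.03 = 181 kN.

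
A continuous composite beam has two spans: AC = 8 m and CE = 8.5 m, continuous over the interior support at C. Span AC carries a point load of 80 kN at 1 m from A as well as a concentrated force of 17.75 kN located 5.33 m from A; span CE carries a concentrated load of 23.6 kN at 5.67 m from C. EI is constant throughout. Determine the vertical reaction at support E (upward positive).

Release continuity at C by inserting a hinge; the redundant is the internal moment M_C. The primary structure is two simply-supported spans AC and CE.
Discontinuity in slope at C on the released structure — sum the simple-span end rotations:
  span AC: point load 80 at a = 1: Pab(L + a)/(6LEI) = 105/EI
  span AC: point load 17.75 at a = 5.33: Pab(L + a)/(6LEI) = 70.15/EI
  span CE: point load 23.6 at a = 5.67: Pab(L + b)/(6LEI) = 84.13/EI
  relative rotation θ_0 = (175.1 + 84.13)/EI = 259.3/EI
A unit hogging moment at C produces rotation L₁/(3EI) + L₂/(3EI) = 5.5/EI.
Compatibility: M_C·(L₁+L₂)/(3EI) = θ_0, giving M_C = 47.14 kN·m (hogging).
Span CE, ΣM about E: R_C^{CE}·8.5 = 66.79 + 47.14, so R_C^{CE} = 13.4 kN and R_E = 23.6 − 13.4 = 10.2 kN.

R_E = 10.2 kN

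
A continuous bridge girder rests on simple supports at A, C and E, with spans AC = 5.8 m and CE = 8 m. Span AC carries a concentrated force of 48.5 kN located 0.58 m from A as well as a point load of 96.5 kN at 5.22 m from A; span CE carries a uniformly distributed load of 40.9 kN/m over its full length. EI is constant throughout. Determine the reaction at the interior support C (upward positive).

R_C = 319.4 kN

Release continuity at C by inserting a hinge; the redundant is the internal moment M_C. The primary structure is two simply-supported spans AC and CE.
End slopes at the hinge C, treating each span as simply supported:
  span AC: point load 48.5 at a = 0.58: Pab(L + a)/(6LEI) = 26.92/EI
  span AC: point load 96.5 at a = 5.22: Pab(L + a)/(6LEI) = 92.52/EI
  span CE: UDL 40.9: wL³/(24EI) = 872.5/EI
  relative rotation θ_0 = (119.4 + 872.5)/EI = 992/EI
A unit hogging moment at C produces rotation L₁/(3EI) + L₂/(3EI) = 4.6/EI.
Slope continuity at C: θ_0 = M_C·4.6/EI, so M_C = 992/4.6 = 215.6 kN·m (hogging).
Span AC, ΣM about A with M_C applied at C: R_C^{AC}·5.8 = 531.9 + 215.6, so R_C^{AC} = 128.9 kN and R_A = 145 − 128.9 = 16.12 kN.
Span CE, ΣM about E: R_C^{CE}·8 = 1309 + 215.6, so R_C^{CE} = 190.6 kN and R_E = 327.2 − 190.6 = 136.6 kN.
R_C = 128.9 + 190.6 = 319.4 kN.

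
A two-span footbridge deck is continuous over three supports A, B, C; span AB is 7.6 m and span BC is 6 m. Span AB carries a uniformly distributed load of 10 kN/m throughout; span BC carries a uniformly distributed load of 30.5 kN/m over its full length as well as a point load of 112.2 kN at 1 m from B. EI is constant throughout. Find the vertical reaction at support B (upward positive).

R_B = 264.4 kN

Insert a hinge at B; M_B is the redundant, and each span becomes simply supported.
Discontinuity in slope at B on the released structure — sum the simple-span end rotations:
  span AB: UDL 10: wL³/(24EI) = 182.9/EI
  span BC: UDL 30.5: wL³/(24EI) = 274.5/EI
  span BC: point load 112.2 at a = 1: Pab(L + b)/(6LEI) = 171.4/EI
  relative rotation θ_0 = (182.9 + 445.9)/EI = 628.8/EI
A unit hogging moment at B produces rotation L₁/(3EI) + L₂/(3EI) = 4.533/EI.
Compatibility: M_B·(L₁+L₂)/(3EI) = θ_0, giving M_B = 138.7 kN·m (hogging).
Span AB, ΣM about A with M_B applied at B: R_B^{AB}·7.6 = 288.8 + 138.7, so R_B^{AB} = 56.25 kN and R_A = 76 − 56.25 = 19.75 kN.
Span BC, ΣM about C: R_B^{BC}·6 = 1110 + 138.7, so R_B^{BC} = 208.1 kN and R_C = 295.2 − 208.1 = 87.08 kN.
R_B = 56.25 + 208.1 = 264.4 kN.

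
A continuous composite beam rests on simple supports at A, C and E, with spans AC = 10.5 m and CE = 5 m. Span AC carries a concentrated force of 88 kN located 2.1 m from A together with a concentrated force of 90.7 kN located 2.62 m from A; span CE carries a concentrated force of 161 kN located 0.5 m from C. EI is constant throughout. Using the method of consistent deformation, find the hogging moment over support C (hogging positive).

M_C = 157.8 kN·m

Insert a hinge at C; M_C is the redundant, and each span becomes simply supported.
Discontinuity in slope at C on the released structure — sum the simple-span end rotations:
  span AC: point load 88 at a = 2.1: Pab(L + a)/(6LEI) = 310.5/EI
  span AC: point load 90.7 at a = 2.62: Pab(L + a)/(6LEI) = 390/EI
  span CE: point load 161 at a = 0.5: Pab(L + b)/(6LEI) = 114.7/EI
  relative rotation θ_0 = (700.4 + 114.7)/EI = 815.1/EI
A unit hogging moment at C produces rotation L₁/(3EI) + L₂/(3EI) = 5.167/EI.
Slope continuity at C: θ_0 = M_C·5.167/EI, so M_C = 815.1/5.167 = 157.8 kN·m (hogging).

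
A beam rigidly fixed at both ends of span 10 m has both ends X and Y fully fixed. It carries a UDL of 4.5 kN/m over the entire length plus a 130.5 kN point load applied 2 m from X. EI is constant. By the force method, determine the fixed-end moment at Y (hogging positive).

Take the two fixed-end moments M_X, M_Y as redundants; the released structure is the simple span XY.
On the primary (simply-supported) span, the end slopes from the loading are:
  at X: UDL 4.5: wL³/(24EI) = 187.5/EI
  at Y: UDL 4.5: wL³/(24EI) = 187.5/EI
  at X: point load 130.5 at a = 2: Pab(L + b)/(6LEI) = 626.4/EI
  at Y: point load 130.5 at a = 2: Pab(L + a)/(6LEI) = 417.6/EI
  θ_X0 = 813.9/EI,  θ_Y0 = 605.1/EI
Flexibility coefficients: a unit moment at one end gives L/(3EI) there and L/(6EI) at the far end, so f₁₁ = f₂₂ = 3.333/EI and f₁₂ = f₂₁ = 1.667/EI.
Compatibility — zero rotation at each built-in end:
  3.333 M_X + 1.667 M_Y = 813.9
  1.667 M_X + 3.333 M_Y = 605.1
Solving the pair gives M_X = 204.5 kN·m and M_Y = 79.26 kN·m (hogging).

M_Y = 79.26 kN·m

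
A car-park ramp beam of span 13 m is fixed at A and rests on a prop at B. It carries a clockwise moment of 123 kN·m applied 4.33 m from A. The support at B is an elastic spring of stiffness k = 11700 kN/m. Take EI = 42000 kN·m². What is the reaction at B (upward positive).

R_B = 7.841 kN

Take the reaction at B as the redundant and release it; the primary structure is a cantilever fixed at A.
Deflection at B on the released cantilever, summing each load's contribution:
  clockwise couple 123 at a = 4.33: M₀a(2L − a)/(2EI) = 5771/EI
Tip deflection under a unit load at B: L³/(3EI) = 732.3/EI.
With EI = 42000 kN·m²: δ_0 = 0.1374 m and δ_{BB} = 0.017437 m/kN.
Compatibility — the spring shortens by R_B/k under the reaction it provides: δ_0 − R_B·δ_{BB} = R_B/k. With 1/k = 0.000085 m/kN, R_B = δ_0 / (δ_{BB} + 1/k) = 0.1374 / (0.017437 + 0.000085) = 7.841 kN.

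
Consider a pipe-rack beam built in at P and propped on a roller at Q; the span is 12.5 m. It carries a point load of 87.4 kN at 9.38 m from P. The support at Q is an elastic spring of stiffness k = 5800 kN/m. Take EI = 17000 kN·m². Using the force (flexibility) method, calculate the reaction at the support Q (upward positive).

R_Q = 55.11 kN

Remove the prop at Q; the released (primary) structure is a cantilever built in at P.
Downward deflection at the released point Q due to the loads:
  point load 87.4 at a = 9.38: Pa²(3L − a)/(6EI) = 36040/EI
Tip deflection under a unit load at Q: L³/(3EI) = 651/EI.
With EI = 17000 kN·m²: δ_0 = 2.12 m and δ_{QQ} = 0.038297 m/kN.
Compatibility — the spring shortens by R_Q/k under the reaction it provides: δ_0 − R_Q·δ_{QQ} = R_Q/k. With 1/k = 0.000172 m/kN, R_Q = δ_0 / (δ_{QQ} + 1/k) = 2.12 / (0.038297 + 0.000172) = 55.11 kN.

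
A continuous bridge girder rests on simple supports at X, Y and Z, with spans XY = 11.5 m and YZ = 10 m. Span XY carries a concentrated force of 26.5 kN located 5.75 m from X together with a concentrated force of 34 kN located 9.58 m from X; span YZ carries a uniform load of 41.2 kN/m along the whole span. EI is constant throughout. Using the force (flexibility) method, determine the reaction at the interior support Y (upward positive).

Insert a hinge at Y; M_Y is the redundant, and each span becomes simply supported.
End slopes at the hinge Y, treating each span as simply supported:
  span XY: point load 26.5 at a = 5.75: Pab(L + a)/(6LEI) = 219/EI
  span XY: point load 34 at a = 9.58: Pab(L + a)/(6LEI) = 191.1/EI
  span YZ: UDL 41.2: wL³/(24EI) = 1717/EI
  relative rotation θ_0 = (410.1 + 1717)/EI = 2127/EI
A unit hogging moment at Y produces rotation L₁/(3EI) + L₂/(3EI) = 7.167/EI.
Compatibility: M_Y·(L₁+L₂)/(3EI) = θ_0, giving M_Y = 296.8 kN·m (hogging).
Span XY, ΣM about X with M_Y applied at Y: R_Y^{XY}·11.5 = 478.1 + 296.8, so R_Y^{XY} = 67.38 kN and R_X = 60.5 − 67.38 = -6.879 kN.
Span YZ, ΣM about Z: R_Y^{YZ}·10 = 2060 + 296.8, so R_Y^{YZ} = 235.7 kN and R_Z = 412 − 235.7 = 176.3 kN.
R_Y = 67.38 + 235.7 = 303.1 kN.

R_Y = 303.1 kN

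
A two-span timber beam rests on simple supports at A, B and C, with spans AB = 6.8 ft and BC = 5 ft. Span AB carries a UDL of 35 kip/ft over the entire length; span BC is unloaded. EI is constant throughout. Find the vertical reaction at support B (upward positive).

R_B = 159.5 kip

Take M_B as the redundant. Released structure: two simple spans AB and BC with a hinge at B.
Rotations at B on the released spans (each span's end-slope, ×1/EI):
  span AB: UDL 35: wL³/(24EI) = 458.5/EI
  relative rotation θ_0 = (458.5 + 0)/EI = 458.5/EI
A unit hogging moment at B produces rotation L₁/(3EI) + L₂/(3EI) = 3.933/EI.
Compatibility: M_B·(L₁+L₂)/(3EI) = θ_0, giving M_B = 116.6 kip·ft (hogging).
Span AB, ΣM about A with M_B applied at B: R_B^{AB}·6.8 = 809.2 + 116.6, so R_B^{AB} = 136.1 kip and R_A = 238 − 136.1 = 101.9 kip.
Span BC, ΣM about C: R_B^{BC}·5 = 0 + 116.6, so R_B^{BC} = 23.32 kip and R_C = 0 − 23.32 = -23.32 kip.
R_B = 136.1 + 23.32 = 159.5 kip.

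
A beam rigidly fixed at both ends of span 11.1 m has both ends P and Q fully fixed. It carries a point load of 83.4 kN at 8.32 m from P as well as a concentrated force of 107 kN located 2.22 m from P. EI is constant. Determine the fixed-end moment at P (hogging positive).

Take the two fixed-end moments M_P, M_Q as redundants; the released structure is the simple span PQ.
Simple-span end rotations at P and Q under the given loads:
  at P: point load 83.4 at a = 8.32: Pab(L + b)/(6LEI) = 402/EI
  at Q: point load 83.4 at a = 8.32: Pab(L + a)/(6LEI) = 562.5/EI
  at P: point load 107 at a = 2.22: Pab(L + b)/(6LEI) = 632.8/EI
  at Q: point load 107 at a = 2.22: Pab(L + a)/(6LEI) = 421.9/EI
  θ_P0 = 1035/EI,  θ_Q0 = 984.4/EI
Flexibility coefficients: a unit moment at one end gives L/(3EI) there and L/(6EI) at the far end, so f₁₁ = f₂₂ = 3.7/EI and f₁₂ = f₂₁ = 1.85/EI.
Compatibility — zero rotation at each built-in end:
  3.7 M_P + 1.85 M_Q = 1035
  1.85 M_P + 3.7 M_Q = 984.4
Solving the pair gives M_P = 195.6 kN·m and M_Q = 168.3 kN·m (hogging).

M_P = 195.6 kN·m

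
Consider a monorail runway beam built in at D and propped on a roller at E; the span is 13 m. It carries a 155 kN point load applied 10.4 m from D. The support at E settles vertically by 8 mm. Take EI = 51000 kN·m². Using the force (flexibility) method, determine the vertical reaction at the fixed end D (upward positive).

Take the reaction at E as the redundant and release it; the primary structure is a cantilever fixed at D.
Downward deflection at the released point E due to the loads:
  point load 155 at a = 10.4: Pa²(3L − a)/(6EI) = 79912/EI
Flexibility coefficient — unit upward force at E: δ_{EE} = L³/(3EI) = 732.3/EI.
With EI = 51000 kN·m²: δ_0 = 1.5669 m and δ_{EE} = 0.014359 m/kN.
Compatibility — the beam at E must follow the support down by 0.008 m: δ_0 − R_E·δ_{EE} = 0.008, so R_E = (1.5669 − 0.008)/0.014359 = 108.6 kN.
Vertical equilibrium: R_D = ΣP − R_E = 155 − 108.6 = 46.44 kN.

R_D = 46.44 kN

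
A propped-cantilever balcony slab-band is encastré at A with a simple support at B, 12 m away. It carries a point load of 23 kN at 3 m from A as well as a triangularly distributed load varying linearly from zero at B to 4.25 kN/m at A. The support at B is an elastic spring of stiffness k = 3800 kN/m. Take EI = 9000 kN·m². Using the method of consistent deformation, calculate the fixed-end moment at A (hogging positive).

Choose R_B as the redundant. The primary structure is the cantilever fixed at A.
Free-end deflection of the primary structure under the applied loading (downward +):
  point load 23 at a = 3: Pa²(3L − a)/(6EI) = 1138/EI
  triangular load, peak 4.25 at the fixed end: w₀L⁴/(30EI) = 2938/EI
  δ_0 = 4076/EI
Tip deflection under a unit load at B: L³/(3EI) = 576/EI.
With EI = 9000 kN·m²: δ_0 = 0.4529 m and δ_{BB} = 0.064 m/kN.
Compatibility — the spring shortens by R_B/k under the reaction it provides: δ_0 − R_B·δ_{BB} = R_B/k. With 1/k = 0.000263 m/kN, R_B = δ_0 / (δ_{BB} + 1/k) = 0.4529 / (0.064 + 0.000263) = 7.048 kN.
Moment equilibrium about A: M_A = Σ(load moments about A) − R_B·L = 171 − 7.048×12 = 86.43 kN·m.

M_A = 86.43 kN·m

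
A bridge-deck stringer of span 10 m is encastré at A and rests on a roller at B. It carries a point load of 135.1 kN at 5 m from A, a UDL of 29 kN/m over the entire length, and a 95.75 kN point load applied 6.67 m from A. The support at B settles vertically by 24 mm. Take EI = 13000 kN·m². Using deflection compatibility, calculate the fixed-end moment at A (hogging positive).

M_A = 766.9 kN·m

Remove the prop at B; the released (primary) structure is a cantilever built in at A.
Deflection at B on the released cantilever, summing each load's contribution:
  point load 135.1 at a = 5: Pa²(3L − a)/(6EI) = 14073/EI
  UDL 29: wL⁴/(8EI) = 36250/EI
  point load 95.75 at a = 6.67: Pa²(3L − a)/(6EI) = 16564/EI
  δ_0 = 66886/EI
Flexibility coefficient — unit upward force at B: δ_{BB} = L³/(3EI) = 333.3/EI.
With EI = 13000 kN·m²: δ_0 = 5.1451 m and δ_{BB} = 0.025641 m/kN.
Compatibility — the beam at B must follow the support down by 0.024 m: δ_0 − R_B·δ_{BB} = 0.024, so R_B = (5.1451 − 0.024)/0.025641 = 199.7 kN.
Moment equilibrium about A: M_A = Σ(load moments about A) − R_B·L = 2764 − 199.7×10 = 766.9 kN·m.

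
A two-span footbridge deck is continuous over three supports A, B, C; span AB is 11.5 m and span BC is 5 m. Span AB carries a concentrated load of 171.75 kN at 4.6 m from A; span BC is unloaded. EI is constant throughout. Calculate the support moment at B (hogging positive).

M_B = 231.3 kN·m

Insert a hinge at B; M_B is the redundant, and each span becomes simply supported.
Discontinuity in slope at B on the released structure — sum the simple-span end rotations:
  span AB: point load 171.75 at a = 4.6: Pab(L + a)/(6LEI) = 1272/EI
  relative rotation θ_0 = (1272 + 0)/EI = 1272/EI
A unit hogging moment at B produces rotation L₁/(3EI) + L₂/(3EI) = 5.5/EI.
Slope continuity at B: θ_0 = M_B·5.5/EI, so M_B = 1272/5.5 = 231.3 kN·m (hogging).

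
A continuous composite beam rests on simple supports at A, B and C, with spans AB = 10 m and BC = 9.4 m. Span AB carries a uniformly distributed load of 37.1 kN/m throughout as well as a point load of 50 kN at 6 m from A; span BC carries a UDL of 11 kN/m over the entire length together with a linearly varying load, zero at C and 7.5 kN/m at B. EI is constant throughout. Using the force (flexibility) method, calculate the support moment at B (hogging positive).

M_B = 368.8 kN·m

Take M_B as the redundant. Released structure: two simple spans AB and BC with a hinge at B.
End slopes at the hinge B, treating each span as simply supported:
  span AB: UDL 37.1: wL³/(24EI) = 1546/EI
  span AB: point load 50 at a = 6: Pab(L + a)/(6LEI) = 320/EI
  span BC: UDL 11: wL³/(24EI) = 380.7/EI
  span BC: triangular load, peak 7.5: w₀L³/(45EI) = 138.4/EI
  relative rotation θ_0 = (1866 + 519.1)/EI = 2385/EI
A unit hogging moment at B produces rotation L₁/(3EI) + L₂/(3EI) = 6.467/EI.
Slope continuity at B: θ_0 = M_B·6.467/EI, so M_B = 2385/6.467 = 368.8 kN·m (hogging).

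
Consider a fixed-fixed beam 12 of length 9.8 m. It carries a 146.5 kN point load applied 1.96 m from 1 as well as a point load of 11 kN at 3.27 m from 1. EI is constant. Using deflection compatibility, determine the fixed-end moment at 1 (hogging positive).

Release both end moments; the primary structure is a simply-supported span 12 with redundants M_1 and M_2.
End rotations of the released simple span under the applied load (×1/EI):
  at 1: point load 146.5 at a = 1.96: Pab(L + b)/(6LEI) = 675.4/EI
  at 2: point load 146.5 at a = 1.96: Pab(L + a)/(6LEI) = 450.2/EI
  at 1: point load 11 at a = 3.27: Pab(L + b)/(6LEI) = 65.23/EI
  at 2: point load 11 at a = 3.27: Pab(L + a)/(6LEI) = 52.21/EI
  θ_10 = 740.6/EI,  θ_20 = 502.4/EI
Flexibility coefficients: a unit moment at one end gives L/(3EI) there and L/(6EI) at the far end, so f₁₁ = f₂₂ = 3.267/EI and f₁₂ = f₂₁ = 1.633/EI.
Compatibility — zero rotation at each built-in end:
  3.267 M_1 + 1.633 M_2 = 740.6
  1.633 M_1 + 3.267 M_2 = 502.4
Solving the pair gives M_1 = 199.7 kN·m and M_2 = 53.94 kN·m (hogging).

M_1 = 199.7 kN·m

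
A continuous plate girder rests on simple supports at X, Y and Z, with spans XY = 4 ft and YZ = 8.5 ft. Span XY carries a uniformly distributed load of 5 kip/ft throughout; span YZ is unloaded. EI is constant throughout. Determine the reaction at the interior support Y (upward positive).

R_Y = 11.18 kip

Take M_Y as the redundant. Released structure: two simple spans XY and YZ with a hinge at Y.
Discontinuity in slope at Y on the released structure — sum the simple-span end rotations:
  span XY: UDL 5: wL³/(24EI) = 13.33/EI
  relative rotation θ_0 = (13.33 + 0)/EI = 13.33/EI
A unit hogging moment at Y produces rotation L₁/(3EI) + L₂/(3EI) = 4.167/EI.
Slope continuity at Y: θ_0 = M_Y·4.167/EI, so M_Y = 13.33/4.167 = 3.2 kip·ft (hogging).
Span XY, ΣM about X with M_Y applied at Y: R_Y^{XY}·4 = 40 + 3.2, so R_Y^{XY} = 10.8 kip and R_X = 20 − 10.8 = 9.2 kip.
Span YZ, ΣM about Z: R_Y^{YZ}·8.5 = 0 + 3.2, so R_Y^{YZ} = 0.3765 kip and R_Z = 0 − 0.3765 = -0.3765 kip.
R_Y = 10.8 + 0.3765 = 11.18 kip.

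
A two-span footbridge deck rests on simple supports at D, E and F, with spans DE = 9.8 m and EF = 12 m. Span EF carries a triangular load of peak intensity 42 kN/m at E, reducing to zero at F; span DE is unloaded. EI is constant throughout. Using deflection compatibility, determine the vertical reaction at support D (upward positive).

Release continuity at E by inserting a hinge; the redundant is the internal moment M_E. The primary structure is two simply-supported spans DE and EF.
Discontinuity in slope at E on the released structure — sum the simple-span end rotations:
  span EF: triangular load, peak 42: w₀L³/(45EI) = 1613/EI
  relative rotation θ_0 = (0 + 1613)/EI = 1613/EI
A unit hogging moment at E produces rotation L₁/(3EI) + L₂/(3EI) = 7.267/EI.
Slope continuity at E: θ_0 = M_E·7.267/EI, so M_E = 1613/7.267 = 221.9 kN·m (hogging).
Span DE, ΣM about D with M_E applied at E: R_E^{DE}·9.8 = 0 + 221.9, so R_E^{DE} = 22.65 kN and R_D = 0 − 22.65 = -22.65 kN.

R_D = -22.65 kN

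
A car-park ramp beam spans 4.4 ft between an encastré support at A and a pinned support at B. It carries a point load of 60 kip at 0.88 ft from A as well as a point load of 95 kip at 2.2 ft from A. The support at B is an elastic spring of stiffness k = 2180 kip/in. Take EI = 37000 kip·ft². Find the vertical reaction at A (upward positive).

Take the reaction at B as the redundant and release it; the primary structure is a cantilever fixed at A.
Deflection at B on the released cantilever, summing each load's contribution:
  point load 60 at a = 0.88: Pa²(3L − a)/(6EI) = 95.41/EI
  point load 95 at a = 2.2: Pa²(3L − a)/(6EI) = 843/EI
  δ_0 = 938.4/EI
Tip deflection under a unit load at B: L³/(3EI) = 28.39/EI.
With EI = 37000 kip·ft²: δ_0 = 0.025361 ft and δ_{BB} = 0.000767 ft/kip.
Compatibility — the spring shortens by R_B/k under the reaction it provides: δ_0 − R_B·δ_{BB} = R_B/k. With 1/k = 1/(2180×12) ft/kip = 0.000038 ft/kip, R_B = δ_0 / (δ_{BB} + 1/k) = 0.025361 / (0.000767 + 0.000038) = 31.48 kip.
Vertical equilibrium: R_A = ΣP − R_B = 155 − 31.48 = 123.5 kip.

R_A = 123.5 kip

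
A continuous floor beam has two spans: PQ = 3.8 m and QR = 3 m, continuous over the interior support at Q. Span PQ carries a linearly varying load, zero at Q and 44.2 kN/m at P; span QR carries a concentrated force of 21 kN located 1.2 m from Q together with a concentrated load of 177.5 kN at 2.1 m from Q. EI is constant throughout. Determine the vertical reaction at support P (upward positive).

R_P = 40.67 kN

Insert a hinge at Q; M_Q is the redundant, and each span becomes simply supported.
Discontinuity in slope at Q on the released structure — sum the simple-span end rotations:
  span PQ: triangular load, peak 44.2: 7w₀L³/(360EI) = 47.16/EI
  span QR: point load 21 at a = 1.2: Pab(L + b)/(6LEI) = 12.1/EI
  span QR: point load 177.5 at a = 2.1: Pab(L + b)/(6LEI) = 72.69/EI
  relative rotation θ_0 = (47.16 + 84.78)/EI = 131.9/EI
A unit hogging moment at Q produces rotation L₁/(3EI) + L₂/(3EI) = 2.267/EI.
Slope continuity at Q: θ_0 = M_Q·2.267/EI, so M_Q = 131.9/2.267 = 58.21 kN·m (hogging).
Span PQ, ΣM about P with M_Q applied at Q: R_Q^{PQ}·3.8 = 106.4 + 58.21, so R_Q^{PQ} = 43.31 kN and R_P = 83.98 − 43.31 = 40.67 kN.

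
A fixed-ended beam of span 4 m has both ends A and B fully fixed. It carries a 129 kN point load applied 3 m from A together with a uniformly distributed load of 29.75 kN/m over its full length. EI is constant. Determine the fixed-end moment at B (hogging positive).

M_B = 112.2 kN·m

Release both end moments; the primary structure is a simply-supported span AB with redundants M_A and M_B.
On the primary (simply-supported) span, the end slopes from the loading are:
  at A: point load 129 at a = 3: Pab(L + b)/(6LEI) = 80.62/EI
  at B: point load 129 at a = 3: Pab(L + a)/(6LEI) = 112.9/EI
  at A: UDL 29.75: wL³/(24EI) = 79.33/EI
  at B: UDL 29.75: wL³/(24EI) = 79.33/EI
  θ_A0 = 160/EI,  θ_B0 = 192.2/EI
Flexibility coefficients: a unit moment at one end gives L/(3EI) there and L/(6EI) at the far end, so f₁₁ = f₂₂ = 1.333/EI and f₁₂ = f₂₁ = 0.6667/EI.
Compatibility — zero rotation at each built-in end:
  1.333 M_A + 0.6667 M_B = 160
  0.6667 M_A + 1.333 M_B = 192.2
Solving the pair gives M_A = 63.85 kN·m and M_B = 112.2 kN·m (hogging).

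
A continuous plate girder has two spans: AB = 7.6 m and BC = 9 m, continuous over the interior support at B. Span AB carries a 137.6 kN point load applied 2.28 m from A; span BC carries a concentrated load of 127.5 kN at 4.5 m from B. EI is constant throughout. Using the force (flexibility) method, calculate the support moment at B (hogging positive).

M_B = 182 kN·m

Release continuity at B by inserting a hinge; the redundant is the internal moment M_B. The primary structure is two simply-supported spans AB and BC.
Discontinuity in slope at B on the released structure — sum the simple-span end rotations:
  span AB: point load 137.6 at a = 2.28: Pab(L + a)/(6LEI) = 361.6/EI
  span BC: point load 127.5 at a = 4.5: Pab(L + b)/(6LEI) = 645.5/EI
  relative rotation θ_0 = (361.6 + 645.5)/EI = 1007/EI
A unit hogging moment at B produces rotation L₁/(3EI) + L₂/(3EI) = 5.533/EI.
Compatibility: M_B·(L₁+L₂)/(3EI) = θ_0, giving M_B = 182 kN·m (hogging).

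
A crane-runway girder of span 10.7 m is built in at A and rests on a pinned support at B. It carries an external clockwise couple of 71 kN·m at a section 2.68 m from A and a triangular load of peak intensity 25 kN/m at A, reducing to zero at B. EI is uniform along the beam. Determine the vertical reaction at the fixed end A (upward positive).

R_A = 102.6 kN

Choose R_B as the redundant. The primary structure is the cantilever fixed at A.
Free-end deflection of the primary structure under the applied loading (downward +):
  clockwise couple 71 at a = 2.68: M₀a(2L − a)/(2EI) = 1781/EI
  triangular load, peak 25 at the fixed end: w₀L⁴/(30EI) = 10923/EI
  δ_0 = 12704/EI
Tip deflection under a unit load at B: L³/(3EI) = 408.3/EI.
Compatibility at B: δ_0 − R_B·δ_{BB} = 0, so R_B = 12704/408.3 = 31.11 kN.
Vertical equilibrium: R_A = ΣP − R_B = 133.8 − 31.11 = 102.6 kN.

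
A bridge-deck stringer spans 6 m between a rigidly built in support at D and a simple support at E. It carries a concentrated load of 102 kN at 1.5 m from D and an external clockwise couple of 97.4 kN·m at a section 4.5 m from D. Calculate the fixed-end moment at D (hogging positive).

M_D = 60.84 kN·m

Take the reaction at E as the redundant and release it; the primary structure is a cantilever fixed at D.
Free-end deflection of the primary structure under the applied loading (downward +):
  point load 102 at a = 1.5: Pa²(3L − a)/(6EI) = 631.1/EI
  clockwise couple 97.4 at a = 4.5: M₀a(2L − a)/(2EI) = 1644/EI
  δ_0 = 2275/EI
Flexibility coefficient — unit upward force at E: δ_{EE} = L³/(3EI) = 72/EI.
The prop prevents deflection at E: R_E = δ_0/δ_{EE} = 2275/72 = 31.59 kN.
Moment equilibrium about D: M_D = Σ(load moments about D) − R_E·L = 250.4 − 31.59×6 = 60.84 kN·m.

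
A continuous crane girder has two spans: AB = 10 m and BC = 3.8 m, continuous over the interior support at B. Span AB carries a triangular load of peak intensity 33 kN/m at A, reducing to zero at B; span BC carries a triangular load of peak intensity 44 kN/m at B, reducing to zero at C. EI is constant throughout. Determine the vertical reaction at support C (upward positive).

Release continuity at B by inserting a hinge; the redundant is the internal moment M_B. The primary structure is two simply-supported spans AB and BC.
Rotations at B on the released spans (each span's end-slope, ×1/EI):
  span AB: triangular load, peak 33: 7w₀L³/(360EI) = 641.7/EI
  span BC: triangular load, peak 44: w₀L³/(45EI) = 53.65/EI
  relative rotation θ_0 = (641.7 + 53.65)/EI = 695.3/EI
A unit hogging moment at B produces rotation L₁/(3EI) + L₂/(3EI) = 4.6/EI.
Slope continuity at B: θ_0 = M_B·4.6/EI, so M_B = 695.3/4.6 = 151.2 kN·m (hogging).
Span BC, ΣM about C: R_B^{BC}·3.8 = 211.8 + 151.2, so R_B^{BC} = 95.51 kN and R_C = 83.6 − 95.51 = -11.91 kN.

R_C = -11.91 kN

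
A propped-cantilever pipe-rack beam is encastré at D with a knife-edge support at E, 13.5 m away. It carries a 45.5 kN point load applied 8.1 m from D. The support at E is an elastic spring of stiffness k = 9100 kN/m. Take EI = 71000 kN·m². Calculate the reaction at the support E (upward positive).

Take the reaction at E as the redundant and release it; the primary structure is a cantilever fixed at D.
Free-end deflection of the primary structure under the applied loading (downward +):
  point load 45.5 at a = 8.1: Pa²(3L − a)/(6EI) = 16120/EI
Tip deflection under a unit load at E: L³/(3EI) = 820.1/EI.
With EI = 71000 kN·m²: δ_0 = 0.22705 m and δ_{EE} = 0.011551 m/kN.
Compatibility — the spring shortens by R_E/k under the reaction it provides: δ_0 − R_E·δ_{EE} = R_E/k. With 1/k = 0.00011 m/kN, R_E = δ_0 / (δ_{EE} + 1/k) = 0.22705 / (0.011551 + 0.00011) = 19.47 kN.

R_E = 19.47 kN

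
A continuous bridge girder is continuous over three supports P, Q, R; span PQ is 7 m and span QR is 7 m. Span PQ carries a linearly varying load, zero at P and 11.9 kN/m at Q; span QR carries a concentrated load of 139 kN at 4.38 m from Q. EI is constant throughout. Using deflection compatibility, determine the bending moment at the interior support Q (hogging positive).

M_Q = 97.73 kN·m

Insert a hinge at Q; M_Q is the redundant, and each span becomes simply supported.
Discontinuity in slope at Q on the released structure — sum the simple-span end rotations:
  span PQ: triangular load, peak 11.9: w₀L³/(45EI) = 90.7/EI
  span QR: point load 139 at a = 4.38: Pab(L + b)/(6LEI) = 365.4/EI
  relative rotation θ_0 = (90.7 + 365.4)/EI = 456.1/EI
A unit hogging moment at Q produces rotation L₁/(3EI) + L₂/(3EI) = 4.667/EI.
Slope continuity at Q: θ_0 = M_Q·4.667/EI, so M_Q = 456.1/4.667 = 97.73 kN·m (hogging).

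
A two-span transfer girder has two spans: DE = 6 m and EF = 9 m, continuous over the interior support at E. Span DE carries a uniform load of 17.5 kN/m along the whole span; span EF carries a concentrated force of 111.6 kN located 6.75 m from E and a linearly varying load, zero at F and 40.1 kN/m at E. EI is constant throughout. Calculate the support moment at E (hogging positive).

Insert a hinge at E; M_E is the redundant, and each span becomes simply supported.
Rotations at E on the released spans (each span's end-slope, ×1/EI):
  span DE: UDL 17.5: wL³/(24EI) = 157.5/EI
  span EF: point load 111.6 at a = 6.75: Pab(L + b)/(6LEI) = 353.1/EI
  span EF: triangular load, peak 40.1: w₀L³/(45EI) = 649.6/EI
  relative rotation θ_0 = (157.5 + 1003)/EI = 1160/EI
A unit hogging moment at E produces rotation L₁/(3EI) + L₂/(3EI) = 5/EI.
Compatibility: M_E·(L₁+L₂)/(3EI) = θ_0, giving M_E = 232 kN·m (hogging).

M_E = 232 kN·m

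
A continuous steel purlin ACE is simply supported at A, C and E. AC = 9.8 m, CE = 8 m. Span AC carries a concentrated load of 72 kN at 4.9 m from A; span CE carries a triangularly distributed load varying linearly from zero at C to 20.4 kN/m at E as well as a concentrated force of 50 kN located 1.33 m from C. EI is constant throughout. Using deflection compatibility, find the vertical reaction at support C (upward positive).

Insert a hinge at C; M_C is the redundant, and each span becomes simply supported.
Discontinuity in slope at C on the released structure — sum the simple-span end rotations:
  span AC: point load 72 at a = 4.9: Pab(L + a)/(6LEI) = 432.2/EI
  span CE: triangular load, peak 20.4: 7w₀L³/(360EI) = 203.1/EI
  span CE: point load 50 at a = 1.33: Pab(L + b)/(6LEI) = 135.6/EI
  relative rotation θ_0 = (432.2 + 338.7)/EI = 770.8/EI
A unit hogging moment at C produces rotation L₁/(3EI) + L₂/(3EI) = 5.933/EI.
Compatibility: M_C·(L₁+L₂)/(3EI) = θ_0, giving M_C = 129.9 kN·m (hogging).
Span AC, ΣM about A with M_C applied at C: R_C^{AC}·9.8 = 352.8 + 129.9, so R_C^{AC} = 49.26 kN and R_A = 72 − 49.26 = 22.74 kN.
Span CE, ΣM about E: R_C^{CE}·8 = 551.1 + 129.9, so R_C^{CE} = 85.13 kN and R_E = 131.6 − 85.13 = 46.47 kN.
R_C = 49.26 + 85.13 = 134.4 kN.

R_C = 134.4 kN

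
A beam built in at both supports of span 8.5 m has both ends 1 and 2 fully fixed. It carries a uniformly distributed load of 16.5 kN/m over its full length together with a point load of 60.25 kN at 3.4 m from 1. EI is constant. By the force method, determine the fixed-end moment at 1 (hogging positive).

M_1 = 173.1 kN·m

Take the two fixed-end moments M_1, M_2 as redundants; the released structure is the simple span 12.
On the primary (simply-supported) span, the end slopes from the loading are:
  at 1: UDL 16.5: wL³/(24EI) = 422.2/EI
  at 2: UDL 16.5: wL³/(24EI) = 422.2/EI
  at 1: point load 60.25 at a = 3.4: Pab(L + b)/(6LEI) = 278.6/EI
  at 2: point load 60.25 at a = 3.4: Pab(L + a)/(6LEI) = 243.8/EI
  θ_10 = 700.8/EI,  θ_20 = 666/EI
Flexibility coefficients: a unit moment at one end gives L/(3EI) there and L/(6EI) at the far end, so f₁₁ = f₂₂ = 2.833/EI and f₁₂ = f₂₁ = 1.417/EI.
Compatibility — zero rotation at each built-in end:
  2.833 M_1 + 1.417 M_2 = 700.8
  1.417 M_1 + 2.833 M_2 = 666
Solving the pair gives M_1 = 173.1 kN·m and M_2 = 148.5 kN·m (hogging).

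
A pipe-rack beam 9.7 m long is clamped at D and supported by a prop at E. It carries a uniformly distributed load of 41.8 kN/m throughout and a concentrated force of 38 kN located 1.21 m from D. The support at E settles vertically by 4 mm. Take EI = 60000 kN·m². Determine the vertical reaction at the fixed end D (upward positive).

R_D = 291.4 kN

Release the roller at E. Primary structure: cantilever fixed at D.
Downward deflection at the released point E due to the loads:
  UDL 41.8: wL⁴/(8EI) = 46257/EI
  point load 38 at a = 1.21: Pa²(3L − a)/(6EI) = 258.6/EI
  δ_0 = 46515/EI
Flexibility coefficient — unit upward force at E: δ_{EE} = L³/(3EI) = 304.2/EI.
With EI = 60000 kN·m²: δ_0 = 0.77525 m and δ_{EE} = 0.00507 m/kN.
Compatibility — the beam at E must follow the support down by 0.004 m: δ_0 − R_E·δ_{EE} = 0.004, so R_E = (0.77525 − 0.004)/0.00507 = 152.1 kN.
Vertical equilibrium: R_D = ΣP − R_E = 443.5 − 152.1 = 291.4 kN.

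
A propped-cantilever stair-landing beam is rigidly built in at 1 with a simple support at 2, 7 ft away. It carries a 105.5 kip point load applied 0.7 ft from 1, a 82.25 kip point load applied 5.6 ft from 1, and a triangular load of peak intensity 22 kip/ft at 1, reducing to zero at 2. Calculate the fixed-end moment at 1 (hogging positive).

Release the roller at 2. Primary structure: cantilever fixed at 1.
Deflection at 2 on the released cantilever, summing each load's contribution:
  point load 105.5 at a = 0.7: Pa²(3L − a)/(6EI) = 174.9/EI
  point load 82.25 at a = 5.6: Pa²(3L − a)/(6EI) = 6620/EI
  triangular load, peak 22 at the fixed end: w₀L⁴/(30EI) = 1761/EI
  δ_0 = 8556/EI
Tip deflection under a unit load at 2: L³/(3EI) = 114.3/EI.
Compatibility at 2: δ_0 − R_2·δ_{22} = 0, so R_2 = 8556/114.3 = 74.83 kip.
Moment equilibrium about 1: M_1 = Σ(load moments about 1) − R_2·L = 714.1 − 74.83×7 = 190.3 kip·ft.

M_1 = 190.3 kip·ft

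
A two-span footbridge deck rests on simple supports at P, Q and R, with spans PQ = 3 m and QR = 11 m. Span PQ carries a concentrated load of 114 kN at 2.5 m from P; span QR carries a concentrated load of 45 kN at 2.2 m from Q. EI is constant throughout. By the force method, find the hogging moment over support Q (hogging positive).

M_Q = 65.34 kN·m

Take M_Q as the redundant. Released structure: two simple spans PQ and QR with a hinge at Q.
Rotations at Q on the released spans (each span's end-slope, ×1/EI):
  span PQ: point load 114 at a = 2.5: Pab(L + a)/(6LEI) = 43.54/EI
  span QR: point load 45 at a = 2.2: Pab(L + b)/(6LEI) = 261.4/EI
  relative rotation θ_0 = (43.54 + 261.4)/EI = 304.9/EI
A unit hogging moment at Q produces rotation L₁/(3EI) + L₂/(3EI) = 4.667/EI.
Slope continuity at Q: θ_0 = M_Q·4.667/EI, so M_Q = 304.9/4.667 = 65.34 kN·m (hogging).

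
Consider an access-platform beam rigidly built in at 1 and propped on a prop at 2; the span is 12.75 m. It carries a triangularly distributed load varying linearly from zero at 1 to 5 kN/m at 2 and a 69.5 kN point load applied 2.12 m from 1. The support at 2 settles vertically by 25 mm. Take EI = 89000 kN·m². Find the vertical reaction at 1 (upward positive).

Take the reaction at 2 as the redundant and release it; the primary structure is a cantilever fixed at 1.
Primary-structure tip deflection at 2 by superposition:
  triangular load, peak 5 at the free end: 11w₀L⁴/(120EI) = 12112/EI
  point load 69.5 at a = 2.12: Pa²(3L − a)/(6EI) = 1881/EI
  δ_0 = 13993/EI
Tip deflection under a unit load at 2: L³/(3EI) = 690.9/EI.
With EI = 89000 kN·m²: δ_0 = 0.15723 m and δ_{22} = 0.007763 m/kN.
Compatibility — the beam at 2 must follow the support down by 0.025 m: δ_0 − R_2·δ_{22} = 0.025, so R_2 = (0.15723 − 0.025)/0.007763 = 17.03 kN.
Vertical equilibrium: R_1 = ΣP − R_2 = 101.4 − 17.03 = 84.34 kN.

R_1 = 84.34 kN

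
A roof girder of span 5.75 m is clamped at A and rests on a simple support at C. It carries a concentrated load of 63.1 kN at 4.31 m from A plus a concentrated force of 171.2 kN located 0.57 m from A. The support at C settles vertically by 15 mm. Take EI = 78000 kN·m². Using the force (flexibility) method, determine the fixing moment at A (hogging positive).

Take the reaction at C as the redundant and release it; the primary structure is a cantilever fixed at A.
Downward deflection at the released point C due to the loads:
  point load 63.1 at a = 4.31: Pa²(3L − a)/(6EI) = 2528/EI
  point load 171.2 at a = 0.57: Pa²(3L − a)/(6EI) = 154.6/EI
  δ_0 = 2683/EI
Tip deflection under a unit load at C: L³/(3EI) = 63.37/EI.
With EI = 78000 kN·m²: δ_0 = 0.034392 m and δ_{CC} = 0.000812 m/kN.
Compatibility — the beam at C must follow the support down by 0.015 m: δ_0 − R_C·δ_{CC} = 0.015, so R_C = (0.034392 − 0.015)/0.000812 = 23.87 kN.
Moment equilibrium about A: M_A = Σ(load moments about A) − R_C·L = 369.5 − 23.87×5.75 = 232.3 kN·m.

M_A = 232.3 kN·m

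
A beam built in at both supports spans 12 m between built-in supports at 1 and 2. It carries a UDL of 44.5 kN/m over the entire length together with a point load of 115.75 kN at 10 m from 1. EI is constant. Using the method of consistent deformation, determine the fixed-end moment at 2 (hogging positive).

Release both end moments; the primary structure is a simply-supported span 12 with redundants M_1 and M_2.
Simple-span end rotations at 1 and 2 under the given loads:
  at 1: UDL 44.5: wL³/(24EI) = 3204/EI
  at 2: UDL 44.5: wL³/(24EI) = 3204/EI
  at 1: point load 115.75 at a = 10: Pab(L + b)/(6LEI) = 450.1/EI
  at 2: point load 115.75 at a = 10: Pab(L + a)/(6LEI) = 707.4/EI
  θ_10 = 3654/EI,  θ_20 = 3911/EI
Flexibility coefficients: a unit moment at one end gives L/(3EI) there and L/(6EI) at the far end, so f₁₁ = f₂₂ = 4/EI and f₁₂ = f₂₁ = 2/EI.
Compatibility — zero rotation at each built-in end:
  4 M_1 + 2 M_2 = 3654
  2 M_1 + 4 M_2 = 3911
Solving the pair gives M_1 = 566.2 kN·m and M_2 = 694.8 kN·m (hogging).

M_2 = 694.8 kN·m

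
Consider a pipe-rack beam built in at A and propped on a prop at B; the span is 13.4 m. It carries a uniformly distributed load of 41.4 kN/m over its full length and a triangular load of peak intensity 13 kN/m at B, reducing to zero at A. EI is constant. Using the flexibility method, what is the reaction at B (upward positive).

R_B = 255.9 kN

Release the roller at B. Primary structure: cantilever fixed at A.
Deflection at B on the released cantilever, summing each load's contribution:
  UDL 41.4: wL⁴/(8EI) = 166851/EI
  triangular load, peak 13 at the free end: 11w₀L⁴/(120EI) = 38421/EI
  δ_0 = 205273/EI
Tip deflection under a unit load at B: L³/(3EI) = 802/EI.
Compatibility at B: δ_0 − R_B·δ_{BB} = 0, so R_B = 205273/802 = 255.9 kN.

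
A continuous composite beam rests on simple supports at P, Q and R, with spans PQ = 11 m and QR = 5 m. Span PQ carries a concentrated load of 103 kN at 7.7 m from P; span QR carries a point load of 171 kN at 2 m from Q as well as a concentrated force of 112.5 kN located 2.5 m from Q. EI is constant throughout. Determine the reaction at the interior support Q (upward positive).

Insert a hinge at Q; M_Q is the redundant, and each span becomes simply supported.
End slopes at the hinge Q, treating each span as simply supported:
  span PQ: point load 103 at a = 7.7: Pab(L + a)/(6LEI) = 741.5/EI
  span QR: point load 171 at a = 2: Pab(L + b)/(6LEI) = 273.6/EI
  span QR: point load 112.5 at a = 2.5: Pab(L + b)/(6LEI) = 175.8/EI
  relative rotation θ_0 = (741.5 + 449.4)/EI = 1191/EI
A unit hogging moment at Q produces rotation L₁/(3EI) + L₂/(3EI) = 5.333/EI.
Slope continuity at Q: θ_0 = M_Q·5.333/EI, so M_Q = 1191/5.333 = 223.3 kN·m (hogging).
Span PQ, ΣM about P with M_Q applied at Q: R_Q^{PQ}·11 = 793.1 + 223.3, so R_Q^{PQ} = 92.4 kN and R_P = 103 − 92.4 = 10.6 kN.
Span QR, ΣM about R: R_Q^{QR}·5 = 794.2 + 223.3, so R_Q^{QR} = 203.5 kN and R_R = 283.5 − 203.5 = 79.99 kN.
R_Q = 92.4 + 203.5 = 295.9 kN.

R_Q = 295.9 kN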